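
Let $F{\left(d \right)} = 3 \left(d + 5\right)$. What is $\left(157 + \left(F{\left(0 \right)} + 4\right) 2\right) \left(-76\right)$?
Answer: $-14820$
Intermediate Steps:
$F{\left(d \right)} = 15 + 3 d$ ($F{\left(d \right)} = 3 \left(5 + d\right) = 15 + 3 d$)
$\left(157 + \left(F{\left(0 \right)} + 4\right) 2\right) \left(-76\right) = \left(157 + \left(\left(15 + 3 \cdot 0\right) + 4\right) 2\right) \left(-76\right) = \left(157 + \left(\left(15 + 0\right) + 4\right) 2\right) \left(-76\right) = \left(157 + \left(15 + 4\right) 2\right) \left(-76\right) = \left(157 + 19 \cdot 2\right) \left(-76\right) = \left(157 + 38\right) \left(-76\right) = 195 \left(-76\right) = -14820$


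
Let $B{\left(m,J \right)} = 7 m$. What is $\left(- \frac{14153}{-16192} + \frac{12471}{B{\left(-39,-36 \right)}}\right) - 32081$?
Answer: $- \frac{47336477453}{1473472} \approx -32126.0$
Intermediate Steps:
$\left(- \frac{14153}{-16192} + \frac{12471}{B{\left(-39,-36 \right)}}\right) - 32081 = \left(- \frac{14153}{-16192} + \frac{12471}{7 \left(-39\right)}\right) - 32081 = \left(\left(-14153\right) \left(- \frac{1}{16192}\right) + \frac{12471}{-273}\right) - 32081 = \left(\frac{14153}{16192} + 12471 \left(- \frac{1}{273}\right)\right) - 32081 = \left(\frac{14153}{16192} - \frac{4157}{91}\right) - 32081 = - \frac{66022221}{1473472} - 32081 = - \frac{47336477453}{1473472}$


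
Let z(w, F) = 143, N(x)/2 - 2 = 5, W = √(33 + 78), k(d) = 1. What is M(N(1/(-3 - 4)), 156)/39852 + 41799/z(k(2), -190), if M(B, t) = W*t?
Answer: 41799/143 + 13*√111/3321 ≈ 292.34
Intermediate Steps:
W = √111 ≈ 10.536
N(x) = 14 (N(x) = 4 + 2*5 = 4 + 10 = 14)
M(B, t) = t*√111 (M(B, t) = √111*t = t*√111)
M(N(1/(-3 - 4)), 156)/39852 + 41799/z(k(2), -190) = (156*√111)/39852 + 41799/143 = (156*√111)*(1/39852) + 41799*(1/143) = 13*√111/3321 + 41799/143 = 41799/143 + 13*√111/3321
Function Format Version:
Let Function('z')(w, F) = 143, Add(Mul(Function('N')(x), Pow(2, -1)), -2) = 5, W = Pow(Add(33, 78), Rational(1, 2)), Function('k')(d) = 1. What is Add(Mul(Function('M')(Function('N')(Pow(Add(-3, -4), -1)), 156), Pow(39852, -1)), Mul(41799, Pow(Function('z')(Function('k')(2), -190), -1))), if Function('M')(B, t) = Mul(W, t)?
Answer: Add(Rational(41799, 143), Mul(Rational(13, 3321), Pow(111, Rational(1, 2)))) ≈ 292.34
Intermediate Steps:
W = Pow(111, Rational(1, 2)) ≈ 10.536
Function('N')(x) = 14 (Function('N')(x) = Add(4, Mul(2, 5)) = Add(4, 10) = 14)
Function('M')(B, t) = Mul(t, Pow(111, Rational(1, 2))) (Function('M')(B, t) = Mul(Pow(111, Rational(1, 2)), t) = Mul(t, Pow(111, Rational(1, 2))))
Add(Mul(Function('M')(Function('N')(Pow(Add(-3, -4), -1)), 156), Pow(39852, -1)), Mul(41799, Pow(Function('z')(Function('k')(2), -190), -1))) = Add(Mul(Mul(156, Pow(111, Rational(1, 2))), Pow(39852, -1)), Mul(41799, Pow(143, -1))) = Add(Mul(Mul(156, Pow(111, Rational(1, 2))), Rational(1, 39852)), Mul(41799, Rational(1, 143))) = Add(Mul(Rational(13, 3321), Pow(111, Rational(1, 2))), Rational(41799, 143)) = Add(Rational(41799, 143), Mul(Rational(13, 3321), Pow(111, Rational(1, 2))))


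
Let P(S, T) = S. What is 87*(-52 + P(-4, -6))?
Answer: -4872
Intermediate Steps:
87*(-52 + P(-4, -6)) = 87*(-52 - 4) = 87*(-56) = -4872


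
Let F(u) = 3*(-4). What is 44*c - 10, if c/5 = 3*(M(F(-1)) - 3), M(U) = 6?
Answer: 1970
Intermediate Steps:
F(u) = -12
c = 45 (c = 5*(3*(6 - 3)) = 5*(3*3) = 5*9 = 45)
44*c - 10 = 44*45 - 10 = 1980 - 10 = 1970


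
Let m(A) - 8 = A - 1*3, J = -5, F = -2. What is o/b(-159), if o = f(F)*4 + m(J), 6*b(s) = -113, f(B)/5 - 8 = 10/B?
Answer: -360/113 ≈ -3.1858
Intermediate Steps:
f(B) = 40 + 50/B (f(B) = 40 + 5*(10/B) = 40 + 50/B)
b(s) = -113/6 (b(s) = (⅙)*(-113) = -113/6)
m(A) = 5 + A (m(A) = 8 + (A - 1*3) = 8 + (A - 3) = 8 + (-3 + A) = 5 + A)
o = 60 (o = (40 + 50/(-2))*4 + (5 - 5) = (40 + 50*(-½))*4 + 0 = (40 - 25)*4 + 0 = 15*4 + 0 = 60 + 0 = 60)
o/b(-159) = 60/(-113/6) = 60*(-6/113) = -360/113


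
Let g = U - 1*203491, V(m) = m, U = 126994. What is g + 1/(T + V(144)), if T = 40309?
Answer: -3094533140/40453 ≈ -76497.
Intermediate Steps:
g = -76497 (g = 126994 - 1*203491 = 126994 - 203491 = -76497)
g + 1/(T + V(144)) = -76497 + 1/(40309 + 144) = -76497 + 1/40453 = -3094533140/40453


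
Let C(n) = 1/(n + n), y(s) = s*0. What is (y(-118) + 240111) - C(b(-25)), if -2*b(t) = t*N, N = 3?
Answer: 18008324/75 ≈ 2.4011e+5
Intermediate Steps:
y(s) = 0
b(t) = -3*t/2 (b(t) = -t*3/2 = -3*t/2)
C(n) = 1/(2*n)
(y(-118) + 240111) - C(b(-25)) = (0 + 240111) - 1/(2*((-3/2*(-25)))) = 240111 - 1/(2*75/2) = 240111 - 2/(2*75) = 240111 - 1*1/75 = 240111 - 1/75 = 18008324/75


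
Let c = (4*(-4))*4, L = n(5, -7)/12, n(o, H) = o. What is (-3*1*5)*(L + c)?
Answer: 3815/4 ≈ 953.75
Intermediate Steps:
L = 5/12 ≈ 0.41667
c = -64 (c = -16*4 = -64)
(-3*1*5)*(L + c) = (-3*1*5)*(5/12 - 64) = -3*5*(-763/12) = -15*(-763/12) = 3815/4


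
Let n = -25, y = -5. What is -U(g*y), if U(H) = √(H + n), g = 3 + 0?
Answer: -2*I*√10 ≈ -6.3246*I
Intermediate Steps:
g = 3
U(H) = √(-25 + H) (U(H) = √(H - 25) = √(-25 + H))
-U(g*y) = -√(-25 + 3*(-5)) = -√(-25 - 15) = -√(-40) = -2*I*√10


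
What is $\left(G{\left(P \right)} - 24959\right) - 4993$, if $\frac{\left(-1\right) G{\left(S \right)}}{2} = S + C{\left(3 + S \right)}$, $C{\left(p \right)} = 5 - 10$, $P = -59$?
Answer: $-29824$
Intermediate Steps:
$C{\left(p \right)} = -5$ ($C{\left(p \right)} = 5 - 10 = -5$)
$G{\left(S \right)} = 10 - 2 S$ ($G{\left(S \right)} = - 2 \left(S - 5\right) = - 2 \left(-5 + S\right) = 10 - 2 S$)
$\left(G{\left(P \right)} - 24959\right) - 4993 = \left(\left(10 - -118\right) - 24959\right) - 4993 = \left(\left(10 + 118\right) - 24959\right) - 4993 = \left(128 - 24959\right) - 4993 = -24831 - 4993 = -29824$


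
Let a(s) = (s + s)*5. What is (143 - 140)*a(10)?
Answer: 300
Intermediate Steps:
a(s) = 10*s (a(s) = (2*s)*5 = 10*s)
(143 - 140)*a(10) = (143 - 140)*(10*10) = 3*100 = 300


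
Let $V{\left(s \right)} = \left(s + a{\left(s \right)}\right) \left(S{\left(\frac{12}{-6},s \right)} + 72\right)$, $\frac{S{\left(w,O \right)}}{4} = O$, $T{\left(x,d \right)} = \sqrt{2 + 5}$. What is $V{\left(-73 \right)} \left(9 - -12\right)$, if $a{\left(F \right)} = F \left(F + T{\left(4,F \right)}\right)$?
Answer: $-24282720 + 337260 \sqrt{7} \approx -2.339 \cdot 10^{7}$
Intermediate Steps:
$T{\left(x,d \right)} = \sqrt{7}$
$S{\left(w,O \right)} = 4 O$
$a{\left(F \right)} = F \left(F + \sqrt{7}\right)$
$V{\left(s \right)} = \left(72 + 4 s\right) \left(s + s \left(s + \sqrt{7}\right)\right)$ ($V{\left(s \right)} = \left(s + s \left(s + \sqrt{7}\right)\right) \left(4 s + 72\right) = \left(s + s \left(s + \sqrt{7}\right)\right) \left(72 + 4 s\right) = \left(72 + 4 s\right) \left(s + s \left(s + \sqrt{7}\right)\right)$)
$V{\left(-73 \right)} \left(9 - -12\right) = 4 \left(-73\right) \left(18 + 18 \sqrt{7} + 19 \left(-73\right) - 73 \left(-73 + \sqrt{7}\right)\right) \left(9 - -12\right) = 4 \left(-73\right) \left(18 + 18 \sqrt{7} - 1387 + \left(5329 - 73 \sqrt{7}\right)\right) \left(9 + 12\right) = 4 \left(-73\right) \left(3960 - 55 \sqrt{7}\right) 21 = \left(-1156320 + 16060 \sqrt{7}\right) 21 = -24282720 + 337260 \sqrt{7}$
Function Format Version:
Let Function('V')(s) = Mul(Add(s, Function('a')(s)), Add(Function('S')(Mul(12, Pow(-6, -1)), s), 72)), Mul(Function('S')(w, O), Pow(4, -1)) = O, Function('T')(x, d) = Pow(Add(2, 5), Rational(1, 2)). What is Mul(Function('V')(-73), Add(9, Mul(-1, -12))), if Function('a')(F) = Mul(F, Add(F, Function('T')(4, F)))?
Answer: Add(-24282720, Mul(337260, Pow(7, Rational(1, 2)))) ≈ -2.3390e+7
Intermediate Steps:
Function('T')(x, d) = Pow(7, Rational(1, 2))
Function('S')(w, O) = Mul(4, O)
Function('a')(F) = Mul(F, Add(F, Pow(7, Rational(1, 2))))
Function('V')(s) = Mul(Add(72, Mul(4, s)), Add(s, Mul(s, Add(s, Pow(7, Rational(1, 2)))))) (Function('V')(s) = Mul(Add(s, Mul(s, Add(s, Pow(7, Rational(1, 2))))), Add(Mul(4, s), 72)) = Mul(Add(s, Mul(s, Add(s, Pow(7, Rational(1, 2))))), Add(72, Mul(4, s))) = Mul(Add(72, Mul(4, s)), Add(s, Mul(s, Add(s, Pow(7, Rational(1, 2)))))))
Mul(Function('V')(-73), Add(9, Mul(-1, -12))) = Mul(Mul(4, -73, Add(18, Mul(18, Pow(7, Rational(1, 2))), Mul(19, -73), Mul(-73, Add(-73, Pow(7, Rational(1, 2)))))), Add(9, Mul(-1, -12))) = Mul(Mul(4, -73, Add(18, Mul(18, Pow(7, Rational(1, 2))), -1387, Add(5329, Mul(-73, Pow(7, Rational(1, 2)))))), Add(9, 12)) = Mul(Mul(4, -73, Add(3960, Mul(-55, Pow(7, Rational(1, 2))))), 21) = Mul(Add(-1156320, Mul(16060, Pow(7, Rational(1, 2)))), 21) = Add(-24282720, Mul(337260, Pow(7, Rational(1, 2))))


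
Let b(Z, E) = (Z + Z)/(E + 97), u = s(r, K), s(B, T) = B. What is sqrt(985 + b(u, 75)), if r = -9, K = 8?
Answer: sqrt(7284286)/86 ≈ 31.383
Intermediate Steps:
u = -9
b(Z, E) = 2*Z/(97 + E) (b(Z, E) = (2*Z)/(97 + E) = 2*Z/(97 + E))
sqrt(985 + b(u, 75)) = sqrt(985 + 2*(-9)/(97 + 75)) = sqrt(985 + 2*(-9)/172) = sqrt(985 + 2*(-9)*(1/172)) = sqrt(985 - 9/86) = sqrt(84701/86) = sqrt(7284286)/86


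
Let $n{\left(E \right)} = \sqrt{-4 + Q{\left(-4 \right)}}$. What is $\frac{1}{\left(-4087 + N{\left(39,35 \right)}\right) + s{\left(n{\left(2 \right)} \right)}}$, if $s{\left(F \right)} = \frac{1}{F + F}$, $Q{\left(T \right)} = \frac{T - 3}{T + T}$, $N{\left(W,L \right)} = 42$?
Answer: $- \frac{101125}{409050627} + \frac{5 i \sqrt{2}}{409050627} \approx -0.00024722 + 1.7287 \cdot 10^{-8} i$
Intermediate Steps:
$Q{\left(T \right)} = \frac{-3 + T}{2 T}$
$n{\left(E \right)} = \frac{5 i \sqrt{2}}{4}$ ($n{\left(E \right)} = \sqrt{-4 + \frac{-3 - 4}{2 \left(-4\right)}} = \sqrt{-4 + \frac{1}{2} \left(- \frac{1}{4}\right) \left(-7\right)} = \sqrt{-4 + \frac{7}{8}} = \sqrt{- \frac{25}{8}} = \frac{5 i \sqrt{2}}{4}$)
$s{\left(F \right)} = \frac{1}{2 F}$
$\frac{1}{\left(-4087 + N{\left(39,35 \right)}\right) + s{\left(n{\left(2 \right)} \right)}} = \frac{1}{\left(-4087 + 42\right) + \frac{1}{2 \frac{5 i \sqrt{2}}{4}}} = \frac{1}{-4045 + \frac{\left(- \frac{2}{5}\right) i \sqrt{2}}{2}} = \frac{1}{-4045 - \frac{i \sqrt{2}}{5}}$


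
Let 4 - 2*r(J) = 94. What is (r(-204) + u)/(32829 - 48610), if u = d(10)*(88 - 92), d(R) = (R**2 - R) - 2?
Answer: 397/15781 ≈ 0.025157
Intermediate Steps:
r(J) = -45 (r(J) = 2 - 1/2*94 = 2 - 47 = -45)
d(R) = -2 + R**2 - R
u = -352 (u = (-2 + 10**2 - 1*10)*(88 - 92) = (-2 + 100 - 10)*(-4) = 88*(-4) = -352)
(r(-204) + u)/(32829 - 48610) = (-45 - 352)/(32829 - 48610) = -397/(-15781) = -397*(-1/15781) = 397/15781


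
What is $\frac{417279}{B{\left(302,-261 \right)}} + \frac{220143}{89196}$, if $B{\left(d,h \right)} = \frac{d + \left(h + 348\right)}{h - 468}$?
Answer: $- \frac{9044338552003}{11565748} \approx -7.8199 \cdot 10^{5}$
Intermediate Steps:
$B{\left(d,h \right)} = \frac{348 + d + h}{-468 + h}$ ($B{\left(d,h \right)} = \frac{d + \left(348 + h\right)}{-468 + h} = \frac{348 + d + h}{-468 + h}$)
$\frac{417279}{B{\left(302,-261 \right)}} + \frac{220143}{89196} = \frac{417279}{\frac{1}{-468 - 261} \left(348 + 302 - 261\right)} + \frac{220143}{89196} = \frac{417279}{\frac{1}{-729} \cdot 389} + 220143 \cdot \frac{1}{89196} = \frac{417279}{\left(- \frac{1}{729}\right) 389} + \frac{73381}{29732} = \frac{417279}{- \frac{389}{729}} + \frac{73381}{29732} = 417279 \left(- \frac{729}{389}\right) + \frac{73381}{29732} = - \frac{304196391}{389} + \frac{73381}{29732} = - \frac{9044338552003}{11565748}$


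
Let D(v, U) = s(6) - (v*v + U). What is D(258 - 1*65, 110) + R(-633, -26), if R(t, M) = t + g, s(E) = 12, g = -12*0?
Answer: -37980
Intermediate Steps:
g = 0
R(t, M) = t (R(t, M) = t + 0 = t)
D(v, U) = 12 - U - v² (D(v, U) = 12 - (v*v + U) = 12 - (v² + U) = 12 - (U + v²) = 12 + (-U - v²) = 12 - U - v²)
D(258 - 1*65, 110) + R(-633, -26) = (12 - 1*110 - (258 - 1*65)²) - 633 = (12 - 110 - (258 - 65)²) - 633 = (12 - 110 - 1*193²) - 633 = (12 - 110 - 1*37249) - 633 = (12 - 110 - 37249) - 633 = -37347 - 633 = -37980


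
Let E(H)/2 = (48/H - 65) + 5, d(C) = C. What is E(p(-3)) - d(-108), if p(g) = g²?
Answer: -4/3 ≈ -1.3333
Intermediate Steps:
E(H) = -120 + 96/H (E(H) = 2*((48/H - 65) + 5) = 2*((-65 + 48/H) + 5) = 2*(-60 + 48/H) = -120 + 96/H)
E(p(-3)) - d(-108) = (-120 + 96/((-3)²)) - 1*(-108) = (-120 + 96/9) + 108 = (-120 + 96*(⅑)) + 108 = (-120 + 32/3) + 108 = -328/3 + 108 = -4/3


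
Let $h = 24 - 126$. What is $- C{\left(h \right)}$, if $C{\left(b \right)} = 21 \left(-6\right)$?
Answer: $126$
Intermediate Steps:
$h = -102$ ($h = 24 - 126 = -102$)
$C{\left(b \right)} = -126$
$- C{\left(h \right)} = \left(-1\right) \left(-126\right) = 126$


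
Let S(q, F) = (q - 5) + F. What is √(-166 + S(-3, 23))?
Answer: I*√151 ≈ 12.288*I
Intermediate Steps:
S(q, F) = -5 + F + q (S(q, F) = (-5 + q) + F = -5 + F + q)
√(-166 + S(-3, 23)) = √(-166 + (-5 + 23 - 3)) = √(-166 + 15) = √(-151) = I*√151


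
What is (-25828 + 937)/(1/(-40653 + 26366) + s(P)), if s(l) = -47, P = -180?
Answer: 118539239/223830 ≈ 529.59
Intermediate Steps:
(-25828 + 937)/(1/(-40653 + 26366) + s(P)) = (-25828 + 937)/(1/(-40653 + 26366) - 47) = -24891/(1/(-14287) - 47) = -24891/(-1/14287 - 47) = -24891/(-671490/14287) = -24891*(-14287/671490) = 118539239/223830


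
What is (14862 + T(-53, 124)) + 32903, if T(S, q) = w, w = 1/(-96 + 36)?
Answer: 2865899/60 ≈ 47765.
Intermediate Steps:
w = -1/60 (w = 1/(-60) = -1/60 ≈ -0.016667)
T(S, q) = -1/60
(14862 + T(-53, 124)) + 32903 = (14862 - 1/60) + 32903 = 891719/60 + 32903 = 2865899/60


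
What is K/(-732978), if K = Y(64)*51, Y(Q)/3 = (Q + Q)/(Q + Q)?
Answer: -17/81442 ≈ -0.00020874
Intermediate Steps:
Y(Q) = 3 (Y(Q) = 3*((Q + Q)/(Q + Q)) = 3*((2*Q)/((2*Q))) = 3*((2*Q)*(1/(2*Q))) = 3*1 = 3)
K = 153 (K = 3*51 = 153)
K/(-732978) = 153/(-732978) = 153*(-1/732978) = -17/81442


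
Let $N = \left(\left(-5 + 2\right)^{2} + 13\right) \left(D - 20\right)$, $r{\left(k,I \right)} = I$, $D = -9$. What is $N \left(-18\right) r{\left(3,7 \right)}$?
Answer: $80388$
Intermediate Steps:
$N = -638$ ($N = \left(\left(-5 + 2\right)^{2} + 13\right) \left(-9 - 20\right) = \left(\left(-3\right)^{2} + 13\right) \left(-29\right) = \left(9 + 13\right) \left(-29\right) = 22 \left(-29\right) = -638$)
$N \left(-18\right) r{\left(3,7 \right)} = \left(-638\right) \left(-18\right) 7 = 11484 \cdot 7 = 80388$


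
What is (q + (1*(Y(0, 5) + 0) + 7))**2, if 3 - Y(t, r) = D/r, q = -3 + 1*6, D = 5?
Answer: 144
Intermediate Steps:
q = 3 (q = -3 + 6 = 3)
Y(t, r) = 3 - 5/r
(q + (1*(Y(0, 5) + 0) + 7))**2 = (3 + (1*((3 - 5/5) + 0) + 7))**2 = (3 + (1*((3 - 5*1/5) + 0) + 7))**2 = (3 + (1*((3 - 1) + 0) + 7))**2 = (3 + (1*(2 + 0) + 7))**2 = (3 + (1*2 + 7))**2 = (3 + (2 + 7))**2 = (3 + 9)**2 = 12**2 = 144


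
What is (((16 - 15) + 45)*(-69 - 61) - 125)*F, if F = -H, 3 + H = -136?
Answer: -848595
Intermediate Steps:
H = -139 (H = -3 - 136 = -139)
F = 139 (F = -1*(-139) = 139)
(((16 - 15) + 45)*(-69 - 61) - 125)*F = (((16 - 15) + 45)*(-69 - 61) - 125)*139 = ((1 + 45)*(-130) - 125)*139 = (46*(-130) - 125)*139 = (-5980 - 125)*139 = -6105*139 = -848595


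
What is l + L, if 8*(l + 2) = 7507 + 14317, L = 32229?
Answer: 34955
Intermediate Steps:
l = 2726 (l = -2 + (7507 + 14317)/8 = -2 + (⅛)*21824 = -2 + 2728 = 2726)
l + L = 2726 + 32229 = 34955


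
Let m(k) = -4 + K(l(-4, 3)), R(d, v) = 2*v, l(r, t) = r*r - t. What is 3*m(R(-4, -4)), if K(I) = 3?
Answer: -3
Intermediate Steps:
l(r, t) = r**2 - t
m(k) = -1 (m(k) = -4 + 3 = -1)
3*m(R(-4, -4)) = 3*(-1) = -3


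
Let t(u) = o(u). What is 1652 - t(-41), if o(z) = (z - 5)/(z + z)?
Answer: 67709/41 ≈ 1651.4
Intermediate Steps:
o(z) = (-5 + z)/(2*z) (o(z) = (-5 + z)/((2*z)) = (-5 + z)*(1/(2*z)) = (-5 + z)/(2*z))
t(u) = (-5 + u)/(2*u)
1652 - t(-41) = 1652 - (-5 - 41)/(2*(-41)) = 1652 - (-1)*(-46)/(2*41) = 1652 - 1*23/41 = 1652 - 23/41 = 67709/41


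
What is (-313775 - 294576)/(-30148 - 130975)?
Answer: 608351/161123 ≈ 3.7757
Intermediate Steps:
(-313775 - 294576)/(-30148 - 130975) = -608351/(-161123) = -608351*(-1/161123) = 608351/161123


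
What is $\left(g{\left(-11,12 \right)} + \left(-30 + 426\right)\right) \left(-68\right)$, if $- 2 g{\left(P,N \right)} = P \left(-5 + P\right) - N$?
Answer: $-21352$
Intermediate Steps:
$g{\left(P,N \right)} = \frac{N}{2} - \frac{P \left(-5 + P\right)}{2}$ ($g{\left(P,N \right)} = - \frac{P \left(-5 + P\right) - N}{2} = - \frac{- N + P \left(-5 + P\right)}{2} = \frac{N}{2} - \frac{P \left(-5 + P\right)}{2}$)
$\left(g{\left(-11,12 \right)} + \left(-30 + 426\right)\right) \left(-68\right) = \left(\left(\frac{1}{2} \cdot 12 - \frac{\left(-11\right)^{2}}{2} + \frac{5}{2} \left(-11\right)\right) + \left(-30 + 426\right)\right) \left(-68\right) = \left(\left(6 - \frac{121}{2} - \frac{55}{2}\right) + 396\right) \left(-68\right) = \left(-82 + 396\right) \left(-68\right) = 314 \left(-68\right) = -21352$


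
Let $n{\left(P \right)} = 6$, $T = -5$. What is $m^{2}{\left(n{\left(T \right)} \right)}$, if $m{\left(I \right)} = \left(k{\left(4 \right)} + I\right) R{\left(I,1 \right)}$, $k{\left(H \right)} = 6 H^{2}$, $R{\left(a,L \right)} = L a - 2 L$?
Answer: $166464$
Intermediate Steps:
$R{\left(a,L \right)} = - 2 L + L a$
$m{\left(I \right)} = \left(-2 + I\right) \left(96 + I\right)$ ($m{\left(I \right)} = \left(6 \cdot 4^{2} + I\right) 1 \left(-2 + I\right) = \left(6 \cdot 16 + I\right) \left(-2 + I\right) = \left(96 + I\right) \left(-2 + I\right) = \left(-2 + I\right) \left(96 + I\right)$)
$m^{2}{\left(n{\left(T \right)} \right)} = \left(\left(-2 + 6\right) \left(96 + 6\right)\right)^{2} = \left(4 \cdot 102\right)^{2} = 408^{2} = 166464$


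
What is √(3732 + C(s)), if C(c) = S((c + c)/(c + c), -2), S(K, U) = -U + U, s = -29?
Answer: 2*√933 ≈ 61.090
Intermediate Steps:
S(K, U) = 0
C(c) = 0
√(3732 + C(s)) = √(3732 + 0) = √3732 = 2*√933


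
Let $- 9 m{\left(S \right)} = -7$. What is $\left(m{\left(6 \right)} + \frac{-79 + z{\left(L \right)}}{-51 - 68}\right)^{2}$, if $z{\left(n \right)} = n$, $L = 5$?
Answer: $\frac{2247001}{1147041} \approx 1.959$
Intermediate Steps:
$m{\left(S \right)} = \frac{7}{9}$ ($m{\left(S \right)} = \left(- \frac{1}{9}\right) \left(-7\right) = \frac{7}{9}$)
$\left(m{\left(6 \right)} + \frac{-79 + z{\left(L \right)}}{-51 - 68}\right)^{2} = \left(\frac{7}{9} + \frac{-79 + 5}{-51 - 68}\right)^{2} = \left(\frac{7}{9} - \frac{74}{-119}\right)^{2} = \left(\frac{7}{9} - - \frac{74}{119}\right)^{2} = \left(\frac{7}{9} + \frac{74}{119}\right)^{2} = \left(\frac{1499}{1071}\right)^{2} = \frac{2247001}{1147041}$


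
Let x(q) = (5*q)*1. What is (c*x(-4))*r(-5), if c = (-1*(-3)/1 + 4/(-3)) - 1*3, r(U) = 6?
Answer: 160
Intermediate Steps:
x(q) = 5*q
c = -4/3 (c = (3*1 + 4*(-⅓)) - 3 = (3 - 4/3) - 3 = 5/3 - 3 = -4/3 ≈ -1.3333)
(c*x(-4))*r(-5) = -20*(-4)/3*6 = -4/3*(-20)*6 = (80/3)*6 = 160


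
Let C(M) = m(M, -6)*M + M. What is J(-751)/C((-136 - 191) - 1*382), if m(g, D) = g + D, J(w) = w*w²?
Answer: -423564751/506226 ≈ -836.71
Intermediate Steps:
J(w) = w³
m(g, D) = D + g
C(M) = M + M*(-6 + M) (C(M) = (-6 + M)*M + M = M*(-6 + M) + M = M + M*(-6 + M))
J(-751)/C((-136 - 191) - 1*382) = (-751)³/((((-136 - 191) - 1*382)*(-5 + ((-136 - 191) - 1*382)))) = -423564751*1/((-327 - 382)*(-5 + (-327 - 382))) = -423564751*(-1/(709*(-5 - 709))) = -423564751/((-709*(-714))) = -423564751/506226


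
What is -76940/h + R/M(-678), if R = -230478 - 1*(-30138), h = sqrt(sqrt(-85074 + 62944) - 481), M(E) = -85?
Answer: 40068/17 - 76940/sqrt(-481 + I*sqrt(22130)) ≈ 1844.6 + 3390.5*I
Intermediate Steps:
h = sqrt(-481 + I*sqrt(22130)) (h = sqrt(sqrt(-22130) - 481) = sqrt(I*sqrt(22130) - 481) = sqrt(-481 + I*sqrt(22130)) ≈ 3.3525 + 22.186*I)
R = -200340 (R = -230478 + 30138 = -200340)
-76940/h + R/M(-678) = -76940/sqrt(-481 + I*sqrt(22130)) - 200340/(-85) = -76940/sqrt(-481 + I*sqrt(22130)) - 200340*(-1/85) = -76940/sqrt(-481 + I*sqrt(22130)) + 40068/17 = 40068/17 - 76940/sqrt(-481 + I*sqrt(22130))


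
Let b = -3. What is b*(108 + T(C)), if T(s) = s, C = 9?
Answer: -351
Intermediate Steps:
b*(108 + T(C)) = -3*(108 + 9) = -3*117 = -351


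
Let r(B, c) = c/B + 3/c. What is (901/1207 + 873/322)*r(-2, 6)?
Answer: -395245/45724 ≈ -8.6441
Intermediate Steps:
r(B, c) = 3/c + c/B
(901/1207 + 873/322)*r(-2, 6) = (901/1207 + 873/322)*(3/6 + 6/(-2)) = (901*(1/1207) + 873*(1/322))*(3*(⅙) + 6*(-½)) = (53/71 + 873/322)*(½ - 3) = (79049/22862)*(-5/2) = -395245/45724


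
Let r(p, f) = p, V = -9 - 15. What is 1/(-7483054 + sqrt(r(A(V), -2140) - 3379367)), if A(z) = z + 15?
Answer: -3741527/27998050273146 - I*sqrt(211211)/13999025136573 ≈ -1.3364e-7 - 3.2829e-11*I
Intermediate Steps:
V = -24
A(z) = 15 + z
1/(-7483054 + sqrt(r(A(V), -2140) - 3379367)) = 1/(-7483054 + sqrt((15 - 24) - 3379367)) = 1/(-7483054 + sqrt(-9 - 3379367)) = 1/(-7483054 + sqrt(-3379376)) = 1/(-7483054 + 4*I*sqrt(211211))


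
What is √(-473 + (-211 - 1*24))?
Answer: 2*I*√177 ≈ 26.608*I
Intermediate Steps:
√(-473 + (-211 - 1*24)) = √(-473 + (-211 - 24)) = √(-473 - 235) = √(-708) = 2*I*√177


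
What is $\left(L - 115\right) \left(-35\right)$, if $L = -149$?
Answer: $9240$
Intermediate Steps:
$\left(L - 115\right) \left(-35\right) = \left(-149 - 115\right) \left(-35\right) = \left(-264\right) \left(-35\right) = 9240$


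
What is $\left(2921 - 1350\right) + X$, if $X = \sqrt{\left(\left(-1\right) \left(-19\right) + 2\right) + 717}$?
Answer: $1571 + 3 \sqrt{82} \approx 1598.2$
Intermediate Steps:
$X = 3 \sqrt{82}$ ($X = \sqrt{\left(19 + 2\right) + 717} = \sqrt{21 + 717} = \sqrt{738} = 3 \sqrt{82} \approx 27.166$)
$\left(2921 - 1350\right) + X = \left(2921 - 1350\right) + 3 \sqrt{82} = 1571 + 3 \sqrt{82}$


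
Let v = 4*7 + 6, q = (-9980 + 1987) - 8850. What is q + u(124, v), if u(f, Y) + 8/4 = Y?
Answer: -16811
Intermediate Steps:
q = -16843 (q = -7993 - 8850 = -16843)
v = 34 (v = 28 + 6 = 34)
u(f, Y) = -2 + Y
q + u(124, v) = -16843 + (-2 + 34) = -16843 + 32 = -16811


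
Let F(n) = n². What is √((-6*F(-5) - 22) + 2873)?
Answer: √2701 ≈ 51.971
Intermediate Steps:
√((-6*F(-5) - 22) + 2873) = √((-6*(-5)² - 22) + 2873) = √((-6*25 - 22) + 2873) = √((-150 - 22) + 2873) = √(-172 + 2873) = √2701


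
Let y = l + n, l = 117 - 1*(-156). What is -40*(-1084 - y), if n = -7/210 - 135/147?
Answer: 7973564/147 ≈ 54242.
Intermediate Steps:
l = 273 (l = 117 + 156 = 273)
n = -1399/1470 (n = -7*1/210 - 135*1/147 = -1/30 - 45/49 = -1399/1470 ≈ -0.95170)
y = 399911/1470 (y = 273 - 1399/1470 = 399911/1470 ≈ 272.05)
-40*(-1084 - y) = -40*(-1084 - 1*399911/1470) = -40*(-1084 - 399911/1470) = -40*(-1993391/1470) = 7973564/147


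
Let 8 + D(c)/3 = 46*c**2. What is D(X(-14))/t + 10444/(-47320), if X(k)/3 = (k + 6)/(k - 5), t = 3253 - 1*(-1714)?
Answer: -549128891/3030317030 ≈ -0.18121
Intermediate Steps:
t = 4967 (t = 3253 + 1714 = 4967)
X(k) = 3*(6 + k)/(-5 + k) (X(k) = 3*((k + 6)/(k - 5)) = 3*((6 + k)/(-5 + k)) = 3*(6 + k)/(-5 + k))
D(c) = -24 + 138*c**2 (D(c) = -24 + 3*(46*c**2) = -24 + 138*c**2)
D(X(-14))/t + 10444/(-47320) = (-24 + 138*(3*(6 - 14)/(-5 - 14))**2)/4967 + 10444/(-47320) = (-24 + 138*(3*(-8)/(-19))**2)*(1/4967) + 10444*(-1/47320) = (-24 + 138*(3*(-1/19)*(-8))**2)*(1/4967) - 373/1690 = (-24 + 138*(24/19)**2)*(1/4967) - 373/1690 = (-24 + 138*(576/361))*(1/4967) - 373/1690 = (-24 + 79488/361)*(1/4967) - 373/1690 = (70824/361)*(1/4967) - 373/1690 = 70824/1793087 - 373/1690 = -549128891/3030317030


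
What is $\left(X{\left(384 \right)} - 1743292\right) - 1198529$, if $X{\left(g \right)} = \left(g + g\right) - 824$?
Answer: $-2941877$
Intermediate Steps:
$X{\left(g \right)} = -824 + 2 g$ ($X{\left(g \right)} = 2 g - 824 = -824 + 2 g$)
$\left(X{\left(384 \right)} - 1743292\right) - 1198529 = \left(\left(-824 + 2 \cdot 384\right) - 1743292\right) - 1198529 = \left(\left(-824 + 768\right) - 1743292\right) - 1198529 = \left(-56 - 1743292\right) - 1198529 = -1743348 - 1198529 = -2941877$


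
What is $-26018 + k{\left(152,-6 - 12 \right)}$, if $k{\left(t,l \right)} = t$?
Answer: $-25866$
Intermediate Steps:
$-26018 + k{\left(152,-6 - 12 \right)} = -26018 + 152 = -25866$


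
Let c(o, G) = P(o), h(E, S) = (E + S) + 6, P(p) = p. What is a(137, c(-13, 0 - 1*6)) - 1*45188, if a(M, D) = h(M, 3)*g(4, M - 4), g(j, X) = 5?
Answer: -44458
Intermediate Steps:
h(E, S) = 6 + E + S
c(o, G) = o
a(M, D) = 45 + 5*M (a(M, D) = (6 + M + 3)*5 = (9 + M)*5 = 45 + 5*M)
a(137, c(-13, 0 - 1*6)) - 1*45188 = (45 + 5*137) - 1*45188 = (45 + 685) - 45188 = 730 - 45188 = -44458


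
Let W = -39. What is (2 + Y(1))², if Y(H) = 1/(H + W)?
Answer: 5625/1444 ≈ 3.8954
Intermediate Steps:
Y(H) = 1/(-39 + H) (Y(H) = 1/(H - 39) = 1/(-39 + H))
(2 + Y(1))² = (2 + 1/(-39 + 1))² = (2 + 1/(-38))² = (2 - 1/38)² = (75/38)² = 5625/1444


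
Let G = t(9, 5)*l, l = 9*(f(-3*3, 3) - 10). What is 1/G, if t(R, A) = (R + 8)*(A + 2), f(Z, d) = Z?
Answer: -1/20349 ≈ -4.9142e-5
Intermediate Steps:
t(R, A) = (2 + A)*(8 + R) (t(R, A) = (8 + R)*(2 + A) = (2 + A)*(8 + R))
l = -171 (l = 9*(-3*3 - 10) = 9*(-9 - 10) = 9*(-19) = -171)
G = -20349 (G = (16 + 2*9 + 8*5 + 5*9)*(-171) = (16 + 18 + 40 + 45)*(-171) = 119*(-171) = -20349)
1/G = 1/(-20349) = -1/20349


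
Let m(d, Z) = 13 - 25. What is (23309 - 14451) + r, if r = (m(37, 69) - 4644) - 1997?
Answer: 2205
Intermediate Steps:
m(d, Z) = -12
r = -6653 (r = (-12 - 4644) - 1997 = -4656 - 1997 = -6653)
(23309 - 14451) + r = (23309 - 14451) - 6653 = 8858 - 6653 = 2205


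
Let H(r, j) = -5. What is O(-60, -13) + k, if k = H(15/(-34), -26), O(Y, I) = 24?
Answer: 19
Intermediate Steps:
k = -5
O(-60, -13) + k = 24 - 5 = 19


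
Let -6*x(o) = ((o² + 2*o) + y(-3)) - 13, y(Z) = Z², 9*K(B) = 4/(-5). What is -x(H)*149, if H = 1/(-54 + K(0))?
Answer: -3563254391/35546136 ≈ -100.24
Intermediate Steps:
K(B) = -4/45 (K(B) = (4/(-5))/9 = (4*(-⅕))/9 = (⅑)*(-⅘) = -4/45)
H = -45/2434 (H = 1/(-54 - 4/45) = 1/(-2434/45) = -45/2434 ≈ -0.018488)
x(o) = ⅔ - o/3 - o²/6 (x(o) = -(((o² + 2*o) + (-3)²) - 13)/6 = -(((o² + 2*o) + 9) - 13)/6 = -((9 + o² + 2*o) - 13)/6 = -(-4 + o² + 2*o)/6 = ⅔ - o/3 - o²/6)
-x(H)*149 = -(⅔ - ⅓*(-45/2434) - (-45/2434)²/6)*149 = -(⅔ + 15/2434 - ⅙*2025/5924356)*149 = -(⅔ + 15/2434 - 675/11848712)*149 = -1*23914459/35546136*149 = -23914459/35546136*149 = -3563254391/35546136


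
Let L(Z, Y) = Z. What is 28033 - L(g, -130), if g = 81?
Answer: 27952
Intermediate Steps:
28033 - L(g, -130) = 28033 - 1*81 = 28033 - 81 = 27952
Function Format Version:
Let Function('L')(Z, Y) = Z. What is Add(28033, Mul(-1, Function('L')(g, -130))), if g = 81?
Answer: 27952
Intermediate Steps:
Add(28033, Mul(-1, Function('L')(g, -130))) = Add(28033, Mul(-1, 81)) = Add(28033, -81) = 27952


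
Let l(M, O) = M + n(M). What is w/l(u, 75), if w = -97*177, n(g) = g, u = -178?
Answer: 17169/356 ≈ 48.228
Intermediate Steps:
w = -17169
l(M, O) = 2*M (l(M, O) = M + M = 2*M)
w/l(u, 75) = -17169/(2*(-178)) = -17169/(-356) = -17169*(-1/356) = 17169/356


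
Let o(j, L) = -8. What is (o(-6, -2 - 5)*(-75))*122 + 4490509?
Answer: 4563709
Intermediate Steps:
(o(-6, -2 - 5)*(-75))*122 + 4490509 = -8*(-75)*122 + 4490509 = 600*122 + 4490509 = 73200 + 4490509 = 4563709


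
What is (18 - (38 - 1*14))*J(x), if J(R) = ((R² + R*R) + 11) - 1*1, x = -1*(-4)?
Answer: -252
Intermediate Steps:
x = 4
J(R) = 10 + 2*R² (J(R) = ((R² + R²) + 11) - 1 = (2*R² + 11) - 1 = (11 + 2*R²) - 1 = 10 + 2*R²)
(18 - (38 - 1*14))*J(x) = (18 - (38 - 1*14))*(10 + 2*4²) = (18 - (38 - 14))*(10 + 2*16) = (18 - 1*24)*(10 + 32) = (18 - 24)*42 = -6*42 = -252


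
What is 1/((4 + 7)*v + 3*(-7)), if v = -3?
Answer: -1/54 ≈ -0.018519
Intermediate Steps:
1/((4 + 7)*v + 3*(-7)) = 1/((4 + 7)*(-3) + 3*(-7)) = 1/(11*(-3) - 21) = 1/(-33 - 21) = 1/(-54) = -1/54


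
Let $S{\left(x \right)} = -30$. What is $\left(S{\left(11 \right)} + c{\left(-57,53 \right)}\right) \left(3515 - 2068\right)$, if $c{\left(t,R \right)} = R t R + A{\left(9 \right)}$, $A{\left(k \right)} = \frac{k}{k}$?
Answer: $-231725474$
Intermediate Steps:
$A{\left(k \right)} = 1$
$c{\left(t,R \right)} = 1 + t R^{2}$ ($c{\left(t,R \right)} = R t R + 1 = t R^{2} + 1 = 1 + t R^{2}$)
$\left(S{\left(11 \right)} + c{\left(-57,53 \right)}\right) \left(3515 - 2068\right) = \left(-30 + \left(1 - 57 \cdot 53^{2}\right)\right) \left(3515 - 2068\right) = \left(-30 + \left(1 - 160113\right)\right) 1447 = \left(-30 - 160112\right) 1447 = \left(-160142\right) 1447 = -231725474$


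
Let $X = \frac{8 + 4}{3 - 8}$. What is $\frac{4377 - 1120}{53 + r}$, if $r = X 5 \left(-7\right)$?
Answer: $\frac{3257}{137} \approx 23.774$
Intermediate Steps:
$X = - \frac{12}{5}$ ($X = \frac{12}{-5} = 12 \left(- \frac{1}{5}\right) = - \frac{12}{5} \approx -2.4$)
$r = 84$ ($r = \left(- \frac{12}{5}\right) 5 \left(-7\right) = \left(-12\right) \left(-7\right) = 84$)
$\frac{4377 - 1120}{53 + r} = \frac{4377 - 1120}{53 + 84} = \frac{3257}{137}$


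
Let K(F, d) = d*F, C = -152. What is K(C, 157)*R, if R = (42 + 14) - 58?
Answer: 47728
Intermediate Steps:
K(F, d) = F*d
R = -2 (R = 56 - 58 = -2)
K(C, 157)*R = -152*157*(-2) = -23864*(-2) = 47728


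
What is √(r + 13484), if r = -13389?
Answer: √95 ≈ 9.7468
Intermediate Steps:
√(r + 13484) = √(-13389 + 13484) = √95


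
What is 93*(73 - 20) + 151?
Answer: 5080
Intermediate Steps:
93*(73 - 20) + 151 = 93*53 + 151 = 4929 + 151 = 5080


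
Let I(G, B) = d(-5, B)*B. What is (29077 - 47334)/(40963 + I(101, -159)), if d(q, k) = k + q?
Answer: -18257/67039 ≈ -0.27233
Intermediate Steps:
I(G, B) = B*(-5 + B) (I(G, B) = (B - 5)*B = (-5 + B)*B = B*(-5 + B))
(29077 - 47334)/(40963 + I(101, -159)) = (29077 - 47334)/(40963 - 159*(-5 - 159)) = -18257/(40963 - 159*(-164)) = -18257/(40963 + 26076) = -18257/67039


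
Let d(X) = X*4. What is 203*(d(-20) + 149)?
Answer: 14007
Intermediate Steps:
d(X) = 4*X
203*(d(-20) + 149) = 203*(4*(-20) + 149) = 203*(-80 + 149) = 203*69 = 14007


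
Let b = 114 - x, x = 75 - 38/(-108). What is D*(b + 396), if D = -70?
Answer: -821485/27 ≈ -30425.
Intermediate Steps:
x = 4069/54 (x = 75 - 38*(-1)/108 = 75 - 1*(-19/54) = 75 + 19/54 = 4069/54 ≈ 75.352)
b = 2087/54 (b = 114 - 1*4069/54 = 114 - 4069/54 = 2087/54 ≈ 38.648)
D*(b + 396) = -70*(2087/54 + 396) = -70*23471/54 = -821485/27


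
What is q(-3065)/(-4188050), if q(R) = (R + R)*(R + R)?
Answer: -751538/83761 ≈ -8.9724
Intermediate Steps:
q(R) = 4*R² (q(R) = (2*R)*(2*R) = 4*R²)
q(-3065)/(-4188050) = (4*(-3065)²)/(-4188050) = (4*9394225)*(-1/4188050) = 37576900*(-1/4188050) = -751538/83761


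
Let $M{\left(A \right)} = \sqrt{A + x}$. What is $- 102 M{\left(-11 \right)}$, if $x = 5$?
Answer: $- 102 i \sqrt{6} \approx - 249.85 i$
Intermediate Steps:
$M{\left(A \right)} = \sqrt{5 + A}$ ($M{\left(A \right)} = \sqrt{A + 5} = \sqrt{5 + A}$)
$- 102 M{\left(-11 \right)} = - 102 \sqrt{5 - 11} = - 102 \sqrt{-6} = - 102 i \sqrt{6}$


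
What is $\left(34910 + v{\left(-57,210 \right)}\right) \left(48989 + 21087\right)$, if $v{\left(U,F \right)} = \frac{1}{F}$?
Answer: $\frac{256867116838}{105} \approx 2.4464 \cdot 10^{9}$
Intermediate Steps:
$\left(34910 + v{\left(-57,210 \right)}\right) \left(48989 + 21087\right) = \left(34910 + \frac{1}{210}\right) \left(48989 + 21087\right) = \left(34910 + \frac{1}{210}\right) 70076 = \frac{7331101}{210} \cdot 70076 = \frac{256867116838}{105}$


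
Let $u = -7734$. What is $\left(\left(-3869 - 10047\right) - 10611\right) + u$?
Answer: $-32261$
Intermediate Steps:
$\left(\left(-3869 - 10047\right) - 10611\right) + u = \left(\left(-3869 - 10047\right) - 10611\right) - 7734 = \left(-13916 - 10611\right) - 7734 = -24527 - 7734 = -32261$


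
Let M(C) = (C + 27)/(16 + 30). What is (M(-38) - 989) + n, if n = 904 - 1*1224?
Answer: -60225/46 ≈ -1309.2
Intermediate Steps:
M(C) = 27/46 + C/46 (M(C) = (27 + C)/46 = (27 + C)*(1/46) = 27/46 + C/46)
n = -320 (n = 904 - 1224 = -320)
(M(-38) - 989) + n = ((27/46 + (1/46)*(-38)) - 989) - 320 = ((27/46 - 19/23) - 989) - 320 = (-11/46 - 989) - 320 = -45505/46 - 320 = -60225/46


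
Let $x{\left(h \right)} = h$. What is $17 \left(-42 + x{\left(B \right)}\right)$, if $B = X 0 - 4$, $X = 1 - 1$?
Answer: $-782$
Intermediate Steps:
$X = 0$
$B = -4$ ($B = 0 \cdot 0 - 4 = 0 - 4 = -4$)
$17 \left(-42 + x{\left(B \right)}\right) = 17 \left(-42 - 4\right) = 17 \left(-46\right) = -782$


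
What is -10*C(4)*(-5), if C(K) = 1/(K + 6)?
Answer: 5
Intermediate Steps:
C(K) = 1/(6 + K)
-10*C(4)*(-5) = -10/(6 + 4)*(-5) = -10/10*(-5) = -10*⅒*(-5) = -1*(-5) = 5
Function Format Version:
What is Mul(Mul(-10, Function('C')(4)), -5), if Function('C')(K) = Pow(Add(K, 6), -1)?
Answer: 5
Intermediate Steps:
Function('C')(K) = Pow(Add(6, K), -1)
Mul(Mul(-10, Function('C')(4)), -5) = Mul(Mul(-10, Pow(Add(6, 4), -1)), -5) = Mul(Mul(-10, Pow(10, -1)), -5) = Mul(Mul(-10, Rational(1, 10)), -5) = Mul(-1, -5) = 5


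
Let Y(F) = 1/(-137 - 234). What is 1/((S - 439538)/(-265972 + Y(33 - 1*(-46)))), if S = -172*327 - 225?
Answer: 98675613/184018597 ≈ 0.53623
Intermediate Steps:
S = -56469 (S = -56244 - 225 = -56469)
Y(F) = -1/371 (Y(F) = 1/(-371) = -1/371)
1/((S - 439538)/(-265972 + Y(33 - 1*(-46)))) = 1/((-56469 - 439538)/(-265972 - 1/371)) = 1/(-496007/(-98675613/371)) = 1/(-496007*(-371/98675613)) = 1/(184018597/98675613) = 98675613/184018597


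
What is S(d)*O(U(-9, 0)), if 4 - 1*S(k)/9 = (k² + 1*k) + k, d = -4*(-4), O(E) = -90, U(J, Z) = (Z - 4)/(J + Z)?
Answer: 230040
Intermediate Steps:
U(J, Z) = (-4 + Z)/(J + Z)
d = 16
S(k) = 36 - 18*k - 9*k² (S(k) = 36 - 9*((k² + 1*k) + k) = 36 - 9*((k² + k) + k) = 36 - 9*((k + k²) + k) = 36 - 9*(k² + 2*k) = 36 + (-18*k - 9*k²) = 36 - 18*k - 9*k²)
S(d)*O(U(-9, 0)) = (36 - 18*16 - 9*16²)*(-90) = (36 - 288 - 9*256)*(-90) = (36 - 288 - 2304)*(-90) = -2556*(-90) = 230040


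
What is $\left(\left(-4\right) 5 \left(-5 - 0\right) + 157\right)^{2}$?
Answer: $66049$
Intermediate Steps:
$\left(\left(-4\right) 5 \left(-5 - 0\right) + 157\right)^{2} = \left(- 20 \left(-5 + 0\right) + 157\right)^{2} = \left(\left(-20\right) \left(-5\right) + 157\right)^{2} = \left(100 + 157\right)^{2} = 257^{2} = 66049$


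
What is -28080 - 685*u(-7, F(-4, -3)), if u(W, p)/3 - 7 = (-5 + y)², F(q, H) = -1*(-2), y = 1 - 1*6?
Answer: -247965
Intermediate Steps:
y = -5 (y = 1 - 6 = -5)
F(q, H) = 2
u(W, p) = 321 (u(W, p) = 21 + 3*(-5 - 5)² = 21 + 3*(-10)² = 21 + 3*100 = 21 + 300 = 321)
-28080 - 685*u(-7, F(-4, -3)) = -28080 - 685*321 = -28080 - 219885 = -247965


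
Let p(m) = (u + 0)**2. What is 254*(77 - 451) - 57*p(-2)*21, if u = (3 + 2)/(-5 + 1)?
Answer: -1549861/16 ≈ -96866.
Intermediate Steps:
u = -5/4 (u = 5/(-4) = 5*(-1/4) = -5/4 ≈ -1.2500)
p(m) = 25/16 (p(m) = (-5/4 + 0)**2 = (-5/4)**2 = 25/16)
254*(77 - 451) - 57*p(-2)*21 = 254*(77 - 451) - 57*(25/16)*21 = 254*(-374) - 1425*21/16 = -94996 - 1*29925/16 = -94996 - 29925/16 = -1549861/16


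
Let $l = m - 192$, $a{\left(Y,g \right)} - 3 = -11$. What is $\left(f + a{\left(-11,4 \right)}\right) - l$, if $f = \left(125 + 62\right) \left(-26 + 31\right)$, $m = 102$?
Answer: $1017$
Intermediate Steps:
$a{\left(Y,g \right)} = -8$ ($a{\left(Y,g \right)} = 3 - 11 = -8$)
$f = 935$ ($f = 187 \cdot 5 = 935$)
$l = -90$ ($l = 102 - 192 = -90$)
$\left(f + a{\left(-11,4 \right)}\right) - l = \left(935 - 8\right) - -90 = 927 + 90 = 1017$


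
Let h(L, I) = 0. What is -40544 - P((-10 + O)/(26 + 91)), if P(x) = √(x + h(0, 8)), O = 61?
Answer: -40544 - √663/39 ≈ -40545.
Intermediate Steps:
P(x) = √x (P(x) = √(x + 0) = √x)
-40544 - P((-10 + O)/(26 + 91)) = -40544 - √((-10 + 61)/(26 + 91)) = -40544 - √(51/117) = -40544 - √(51*(1/117)) = -40544 - √(17/39) = -40544 - √663/39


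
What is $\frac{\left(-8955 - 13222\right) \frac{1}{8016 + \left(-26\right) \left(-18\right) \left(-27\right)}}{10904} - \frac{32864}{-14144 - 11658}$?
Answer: $\frac{118296060691}{92843852640} \approx 1.2741$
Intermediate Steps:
$\frac{\left(-8955 - 13222\right) \frac{1}{8016 + \left(-26\right) \left(-18\right) \left(-27\right)}}{10904} - \frac{32864}{-14144 - 11658} = - \frac{22177}{8016 + 468 \left(-27\right)} \frac{1}{10904} - \frac{32864}{-14144 - 11658} = - \frac{22177}{8016 - 12636} \cdot \frac{1}{10904} - \frac{32864}{-25802} = - \frac{22177}{-4620} \cdot \frac{1}{10904} - - \frac{16432}{12901} = \left(-22177\right) \left(- \frac{1}{4620}\right) \frac{1}{10904} + \frac{16432}{12901} = \frac{22177}{4620} \cdot \frac{1}{10904} + \frac{16432}{12901} = \frac{22177}{50376480} + \frac{16432}{12901} = \frac{118296060691}{92843852640}$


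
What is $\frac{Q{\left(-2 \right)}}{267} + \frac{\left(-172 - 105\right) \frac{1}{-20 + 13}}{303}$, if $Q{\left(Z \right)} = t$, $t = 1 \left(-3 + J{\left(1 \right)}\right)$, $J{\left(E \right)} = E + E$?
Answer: $\frac{7982}{62923} \approx 0.12685$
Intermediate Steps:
$J{\left(E \right)} = 2 E$
$t = -1$ ($t = 1 \left(-3 + 2 \cdot 1\right) = 1 \left(-3 + 2\right) = 1 \left(-1\right) = -1$)
$Q{\left(Z \right)} = -1$
$\frac{Q{\left(-2 \right)}}{267} + \frac{\left(-172 - 105\right) \frac{1}{-20 + 13}}{303} = - \frac{1}{267} + \frac{\left(-172 - 105\right) \frac{1}{-20 + 13}}{303} = \left(-1\right) \frac{1}{267} + - \frac{277}{-7} \cdot \frac{1}{303} = - \frac{1}{267} + \left(-277\right) \left(- \frac{1}{7}\right) \frac{1}{303} = - \frac{1}{267} + \frac{277}{7} \cdot \frac{1}{303} = - \frac{1}{267} + \frac{277}{2121} = \frac{7982}{62923}$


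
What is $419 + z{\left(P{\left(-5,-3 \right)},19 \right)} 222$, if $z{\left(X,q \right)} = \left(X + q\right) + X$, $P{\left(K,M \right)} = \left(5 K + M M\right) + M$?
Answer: $-3799$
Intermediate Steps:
$P{\left(K,M \right)} = M + M^{2} + 5 K$ ($P{\left(K,M \right)} = \left(5 K + M^{2}\right) + M = \left(M^{2} + 5 K\right) + M = M + M^{2} + 5 K$)
$z{\left(X,q \right)} = q + 2 X$
$419 + z{\left(P{\left(-5,-3 \right)},19 \right)} 222 = 419 + \left(19 + 2 \left(-3 + \left(-3\right)^{2} + 5 \left(-5\right)\right)\right) 222 = 419 + \left(19 + 2 \left(-3 + 9 - 25\right)\right) 222 = 419 + \left(19 + 2 \left(-19\right)\right) 222 = 419 + \left(19 - 38\right) 222 = 419 - 4218 = -3799$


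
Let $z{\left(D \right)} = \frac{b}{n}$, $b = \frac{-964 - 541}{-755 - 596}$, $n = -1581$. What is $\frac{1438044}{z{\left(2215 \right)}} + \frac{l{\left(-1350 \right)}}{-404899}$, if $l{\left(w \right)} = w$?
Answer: $- \frac{177667527077104698}{87053285} \approx -2.0409 \cdot 10^{9}$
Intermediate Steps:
$b = \frac{215}{193}$ ($b = - \frac{1505}{-1351} = \left(-1505\right) \left(- \frac{1}{1351}\right) = \frac{215}{193} \approx 1.114$)
$z{\left(D \right)} = - \frac{215}{305133}$ ($z{\left(D \right)} = \frac{215}{193 \left(-1581\right)} = \frac{215}{193} \left(- \frac{1}{1581}\right) = - \frac{215}{305133}$)
$\frac{1438044}{z{\left(2215 \right)}} + \frac{l{\left(-1350 \right)}}{-404899} = \frac{1438044}{- \frac{215}{305133}} - \frac{1350}{-404899} = 1438044 \left(- \frac{305133}{215}\right) - - \frac{1350}{404899} = - \frac{438794679852}{215} + \frac{1350}{404899} = - \frac{177667527077104698}{87053285}$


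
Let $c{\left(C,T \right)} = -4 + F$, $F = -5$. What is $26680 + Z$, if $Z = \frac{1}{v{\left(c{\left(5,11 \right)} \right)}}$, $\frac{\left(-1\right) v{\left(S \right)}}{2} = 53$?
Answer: $\frac{2828079}{106} \approx 26680.0$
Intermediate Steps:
$c{\left(C,T \right)} = -9$ ($c{\left(C,T \right)} = -4 - 5 = -9$)
$v{\left(S \right)} = -106$ ($v{\left(S \right)} = \left(-2\right) 53 = -106$)
$Z = - \frac{1}{106}$ ($Z = \frac{1}{-106} = - \frac{1}{106} \approx -0.009434$)
$26680 + Z = 26680 - \frac{1}{106} = \frac{2828079}{106}$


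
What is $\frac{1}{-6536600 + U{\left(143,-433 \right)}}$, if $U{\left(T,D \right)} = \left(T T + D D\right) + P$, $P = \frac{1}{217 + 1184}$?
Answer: $- \frac{1401}{8866455461} \approx -1.5801 \cdot 10^{-7}$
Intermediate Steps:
$P = \frac{1}{1401} \approx 0.00071378$
$U{\left(T,D \right)} = \frac{1}{1401} + D^{2} + T^{2}$ ($U{\left(T,D \right)} = \left(T T + D D\right) + \frac{1}{1401} = \left(T^{2} + D^{2}\right) + \frac{1}{1401} = \left(D^{2} + T^{2}\right) + \frac{1}{1401} = \frac{1}{1401} + D^{2} + T^{2}$)
$\frac{1}{-6536600 + U{\left(143,-433 \right)}} = \frac{1}{-6536600 + \left(\frac{1}{1401} + \left(-433\right)^{2} + 143^{2}\right)} = \frac{1}{-6536600 + \left(\frac{1}{1401} + 187489 + 20449\right)} = \frac{1}{-6536600 + \frac{291321139}{1401}} = \frac{1}{- \frac{8866455461}{1401}} = - \frac{1401}{8866455461}$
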